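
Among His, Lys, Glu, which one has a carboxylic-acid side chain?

Glu

Only D (aspartate) and E (glutamate) carry a side-chain carboxylic acid.
Of the listed options, only Glu belongs to this group.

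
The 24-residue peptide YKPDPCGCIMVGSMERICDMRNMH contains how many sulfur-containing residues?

The sulfur-bearing residues are cysteine (–SH) and methionine (–S–CH₃).
Matching residues: C6, C8, M10, M14, C18, M20, M23.

7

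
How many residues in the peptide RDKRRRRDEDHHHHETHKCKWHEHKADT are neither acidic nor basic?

Acidic: D, E. Basic: K, R, H. All other residues are neither.
Matching residues: T16, C19, W21, A26, T28.

5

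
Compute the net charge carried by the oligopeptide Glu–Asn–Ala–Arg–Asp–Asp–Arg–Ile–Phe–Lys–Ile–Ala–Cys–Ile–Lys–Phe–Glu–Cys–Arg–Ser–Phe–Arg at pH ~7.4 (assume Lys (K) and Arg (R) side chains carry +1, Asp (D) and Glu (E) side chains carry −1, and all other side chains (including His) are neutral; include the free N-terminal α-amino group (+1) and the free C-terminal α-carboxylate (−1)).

Positive (K, R): Arg4, Arg7, Lys10, Lys15, Arg19, Arg22 → +6.
Negative (D, E): Glu1, Asp5, Asp6, Glu17 → −4.
The N-terminus (+1) and C-terminus (−1) cancel.
Net charge = (+6) + (−4) = +2.

+2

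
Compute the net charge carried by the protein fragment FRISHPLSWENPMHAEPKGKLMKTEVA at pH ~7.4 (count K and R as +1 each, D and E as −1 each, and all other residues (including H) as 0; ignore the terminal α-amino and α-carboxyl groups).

+1

Positive (K, R): R2, K18, K20, K23 → +4.
Negative (D, E): E10, E16, E25 → −3.
Net charge = (+4) + (−3) = +1.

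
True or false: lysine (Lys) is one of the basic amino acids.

True

Lysine (K), arginine (R), and histidine (H) have basic, nitrogen-containing side chains.
Lysine is in this group.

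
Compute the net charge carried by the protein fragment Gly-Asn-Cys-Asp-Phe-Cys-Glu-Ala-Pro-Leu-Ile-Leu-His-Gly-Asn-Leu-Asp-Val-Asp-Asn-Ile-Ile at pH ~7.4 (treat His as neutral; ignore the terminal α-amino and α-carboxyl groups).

The side chains ionized at physiological pH are Lys/Arg (+1) and Asp/Glu (−1); with His treated as neutral, nothing else contributes.
Positive (K, R): none → +0.
Negative (D, E): Asp4, Glu7, Asp17, Asp19 → −4.
Net charge = (+0) + (−4) = −4.

-4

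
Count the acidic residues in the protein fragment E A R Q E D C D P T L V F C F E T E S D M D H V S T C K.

Aspartate (D) and glutamate (E) have carboxylic-acid side chains and are the acidic amino acids.
Matching residues: E1, E5, D6, D8, E16, E18, D20, D22.

8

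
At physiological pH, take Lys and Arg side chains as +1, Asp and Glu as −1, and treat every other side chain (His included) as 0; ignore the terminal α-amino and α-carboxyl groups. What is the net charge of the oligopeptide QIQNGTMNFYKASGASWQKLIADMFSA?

+1

Positive (K, R): K11, K19 → +2.
Negative (D, E): D23 → −1.
Net charge = (+2) + (−1) = +1.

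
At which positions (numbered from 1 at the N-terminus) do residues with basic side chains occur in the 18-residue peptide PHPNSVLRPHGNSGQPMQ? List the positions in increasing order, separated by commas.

2, 8, 10

The basic amino acids are Lys (K), Arg (R), and His (H).
Matching residues: H2, R8, H10.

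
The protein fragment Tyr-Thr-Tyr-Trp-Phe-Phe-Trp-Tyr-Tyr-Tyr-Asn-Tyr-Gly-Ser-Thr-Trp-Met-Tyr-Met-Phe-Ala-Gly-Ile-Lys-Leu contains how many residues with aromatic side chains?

13

The aromatic amino acids are Phe (F, benzyl), Trp (W, indole), and Tyr (Y, phenol).
Matching residues: Tyr1, Tyr3, Trp4, Phe5, Phe6, Trp7, Tyr8, Tyr9, Tyr10, Tyr12, Trp16, Tyr18, Phe20.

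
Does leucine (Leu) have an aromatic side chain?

Phenylalanine (F), tryptophan (W), and tyrosine (Y) have aromatic ring side chains.
Leucine is not in this group.

No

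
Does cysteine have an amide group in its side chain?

No

The amide-side-chain residues are Asn (N) and Gln (Q).
Cysteine is not in this group.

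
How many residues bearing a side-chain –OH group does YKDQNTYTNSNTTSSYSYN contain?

S, T, and Y are the three residues with a side-chain hydroxyl.
Matching residues: Y1, T6, Y7, T8, S10, T12, T13, S14, S15, Y16, S17, Y18.

12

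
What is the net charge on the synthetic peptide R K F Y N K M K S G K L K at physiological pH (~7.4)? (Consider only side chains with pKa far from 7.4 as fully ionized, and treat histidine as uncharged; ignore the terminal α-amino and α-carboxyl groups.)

+6

At pH ~7.4 the Lys and Arg side chains are protonated (+1), the Asp and Glu side chains are deprotonated (−1), and with His taken as neutral all other side chains carry no charge.
Positive (K, R): R1, K2, K6, K8, K11, K13 → +6.
Negative (D, E): none → −0.
Net charge = (+6) + (−0) = +6.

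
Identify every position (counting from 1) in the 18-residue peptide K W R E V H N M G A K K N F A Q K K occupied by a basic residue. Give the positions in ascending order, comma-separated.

1, 3, 6, 11, 12, 17, 18

The basic amino acids are Lys (K), Arg (R), and His (H).
Matching residues: K1, R3, H6, K11, K12, K17, K18.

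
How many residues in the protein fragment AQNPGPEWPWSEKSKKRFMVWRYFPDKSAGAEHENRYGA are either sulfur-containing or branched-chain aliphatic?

Sulfur-containing: C, M. Branched-chain aliphatic: I, L, V.
Sulfur-containing residues here: M19 (1).
Branched-chain aliphatic residues here: V20 (1).
The two groups share no amino acid, so total = 1 + 1 = 2.

2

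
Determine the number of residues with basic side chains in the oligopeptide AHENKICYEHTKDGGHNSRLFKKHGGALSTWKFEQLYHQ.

11

K, R, and H are the three residues with basic side chains (ε-amine, guanidinium, and imidazole respectively).
Matching residues: H2, K5, H10, K12, H16, R19, K22, K23, H24, K32, H38.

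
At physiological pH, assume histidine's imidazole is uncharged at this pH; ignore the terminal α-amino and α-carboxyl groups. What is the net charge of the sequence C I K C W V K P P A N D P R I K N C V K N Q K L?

+5

At pH ~7.4 the Lys and Arg side chains are protonated (+1), the Asp and Glu side chains are deprotonated (−1), and with His taken as neutral all other side chains carry no charge.
Positive (K, R): K3, K7, R14, K16, K20, K23 → +6.
Negative (D, E): D12 → −1.
Net charge = (+6) + (−1) = +5.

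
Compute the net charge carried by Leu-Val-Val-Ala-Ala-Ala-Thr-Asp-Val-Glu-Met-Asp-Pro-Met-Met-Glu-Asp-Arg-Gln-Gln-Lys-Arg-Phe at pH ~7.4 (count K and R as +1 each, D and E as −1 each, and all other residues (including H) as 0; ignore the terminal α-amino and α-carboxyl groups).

Positive (K, R): Arg18, Lys21, Arg22 → +3.
Negative (D, E): Asp8, Glu10, Asp12, Glu16, Asp17 → −5.
Net charge = (+3) + (−5) = −2.

-2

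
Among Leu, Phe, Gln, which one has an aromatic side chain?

Phe

The aromatic amino acids are Phe (F, benzyl), Trp (W, indole), and Tyr (Y, phenol).
Of the listed options, only Phe belongs to this group.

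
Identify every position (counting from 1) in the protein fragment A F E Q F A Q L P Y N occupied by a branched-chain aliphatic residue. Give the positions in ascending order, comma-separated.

Valine (V), leucine (L), and isoleucine (I) are the branched-chain amino acids.
Matching residues: L8.

8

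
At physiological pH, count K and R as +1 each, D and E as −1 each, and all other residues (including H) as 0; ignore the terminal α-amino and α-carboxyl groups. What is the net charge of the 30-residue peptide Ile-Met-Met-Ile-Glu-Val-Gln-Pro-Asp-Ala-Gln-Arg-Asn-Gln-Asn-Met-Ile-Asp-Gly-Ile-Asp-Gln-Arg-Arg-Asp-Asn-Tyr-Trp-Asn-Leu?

-2

Positive (K, R): Arg12, Arg23, Arg24 → +3.
Negative (D, E): Glu5, Asp9, Asp18, Asp21, Asp25 → −5.
Net charge = (+3) + (−5) = −2.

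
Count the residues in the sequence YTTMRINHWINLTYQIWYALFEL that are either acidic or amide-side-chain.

4

Acidic: D, E. Amide-side-chain: N, Q.
Acidic residues here: E22 (1).
Amide-side-chain residues here: N7, N11, Q15 (3).
The two groups share no amino acid, so total = 1 + 3 = 4.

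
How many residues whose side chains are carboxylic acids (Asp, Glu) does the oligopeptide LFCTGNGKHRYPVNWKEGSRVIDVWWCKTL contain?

Matching residues: E17, D23.

2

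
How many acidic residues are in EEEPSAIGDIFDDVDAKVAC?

7

The acidic residues are Asp (D) and Glu (E), whose side chains end in a carboxylate group.
Matching residues: E1, E2, E3, D9, D12, D13, D15.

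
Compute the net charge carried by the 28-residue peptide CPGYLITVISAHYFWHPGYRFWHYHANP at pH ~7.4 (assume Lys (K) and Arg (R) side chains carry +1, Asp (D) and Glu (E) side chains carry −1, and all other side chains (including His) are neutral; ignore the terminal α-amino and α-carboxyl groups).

Positive (K, R): R20 → +1.
Negative (D, E): none → −0.
Net charge = (+1) + (−0) = +1.

+1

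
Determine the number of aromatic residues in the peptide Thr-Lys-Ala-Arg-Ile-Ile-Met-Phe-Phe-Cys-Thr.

2

The aromatic amino acids are Phe (F, benzyl), Trp (W, indole), and Tyr (Y, phenol).
Matching residues: Phe8, Phe9.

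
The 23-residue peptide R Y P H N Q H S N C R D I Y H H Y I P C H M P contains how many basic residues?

7

Lysine (K), arginine (R), and histidine (H) have basic, nitrogen-containing side chains.
Matching residues: R1, H4, H7, R11, H15, H16, H21.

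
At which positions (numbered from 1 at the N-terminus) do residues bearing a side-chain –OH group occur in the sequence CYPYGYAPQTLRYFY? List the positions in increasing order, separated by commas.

S, T, and Y are the three residues with a side-chain hydroxyl.
Matching residues: Y2, Y4, Y6, T10, Y13, Y15.

2, 4, 6, 10, 13, 15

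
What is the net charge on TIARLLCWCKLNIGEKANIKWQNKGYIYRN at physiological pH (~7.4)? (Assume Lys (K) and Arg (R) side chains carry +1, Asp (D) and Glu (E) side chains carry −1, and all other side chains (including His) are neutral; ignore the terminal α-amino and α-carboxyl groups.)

Positive (K, R): R4, K10, K16, K20, K24, R29 → +6.
Negative (D, E): E15 → −1.
Net charge = (+6) + (−1) = +5.

+5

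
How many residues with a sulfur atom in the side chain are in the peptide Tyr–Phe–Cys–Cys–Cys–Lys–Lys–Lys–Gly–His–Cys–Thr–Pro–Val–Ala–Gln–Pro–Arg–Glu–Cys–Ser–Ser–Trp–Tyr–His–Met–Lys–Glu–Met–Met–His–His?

8

Only Cys (C) and Met (M) have a sulfur atom in the side chain.
Matching residues: Cys3, Cys4, Cys5, Cys11, Cys20, Met26, Met29, Met30.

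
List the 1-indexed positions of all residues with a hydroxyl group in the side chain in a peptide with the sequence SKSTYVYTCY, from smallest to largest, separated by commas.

The –OH-bearing residues are Ser, Thr (aliphatic alcohols), and Tyr (phenol).
Matching residues: S1, S3, T4, Y5, Y7, T8, Y10.

1, 3, 4, 5, 7, 8, 10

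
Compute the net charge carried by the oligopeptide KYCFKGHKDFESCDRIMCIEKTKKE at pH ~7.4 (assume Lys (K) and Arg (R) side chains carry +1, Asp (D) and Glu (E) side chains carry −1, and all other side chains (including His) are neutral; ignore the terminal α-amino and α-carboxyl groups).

Positive (K, R): K1, K5, K8, R15, K21, K23, K24 → +7.
Negative (D, E): D9, E11, D14, E20, E25 → −5.
Net charge = (+7) + (−5) = +2.

+2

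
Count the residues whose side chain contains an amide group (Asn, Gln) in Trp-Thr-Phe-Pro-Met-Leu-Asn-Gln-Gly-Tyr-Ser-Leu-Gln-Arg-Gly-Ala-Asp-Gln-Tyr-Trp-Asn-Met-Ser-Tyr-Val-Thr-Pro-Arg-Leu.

5

Matching residues: Asn7, Gln8, Gln13, Gln18, Asn21.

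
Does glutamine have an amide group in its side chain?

Yes

The amide-side-chain residues are Asn (N) and Gln (Q).
Glutamine is in this group.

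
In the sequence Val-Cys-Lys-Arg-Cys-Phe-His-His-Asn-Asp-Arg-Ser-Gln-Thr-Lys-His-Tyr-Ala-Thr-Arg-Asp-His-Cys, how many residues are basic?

Lysine (K), arginine (R), and histidine (H) have basic, nitrogen-containing side chains.
Matching residues: Lys3, Arg4, His7, His8, Arg11, Lys15, His16, Arg20, His22.

9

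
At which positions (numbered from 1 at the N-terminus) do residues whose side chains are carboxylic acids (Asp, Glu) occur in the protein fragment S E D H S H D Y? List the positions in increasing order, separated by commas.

Matching residues: E2, D3, D7.

2, 3, 7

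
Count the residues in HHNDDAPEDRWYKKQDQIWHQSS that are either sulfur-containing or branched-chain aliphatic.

1

Sulfur-containing: C, M. Branched-chain aliphatic: I, L, V.
Sulfur-containing residues here: none (0).
Branched-chain aliphatic residues here: I18 (1).
The two groups share no amino acid, so total = 0 + 1 = 1.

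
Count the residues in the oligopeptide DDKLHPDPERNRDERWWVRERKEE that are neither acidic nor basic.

Acidic: D, E. Basic: K, R, H. All other residues are neither.
Matching residues: L4, P6, P8, N11, W16, W17, V18.

7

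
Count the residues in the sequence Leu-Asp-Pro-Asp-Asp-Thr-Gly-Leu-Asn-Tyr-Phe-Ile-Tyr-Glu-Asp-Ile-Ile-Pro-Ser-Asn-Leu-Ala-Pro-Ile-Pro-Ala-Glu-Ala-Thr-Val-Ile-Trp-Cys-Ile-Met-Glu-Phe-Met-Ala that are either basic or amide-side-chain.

Basic: H, K, R. Amide-side-chain: N, Q.
Basic residues here: none (0).
Amide-side-chain residues here: Asn9, Asn20 (2).
The two groups share no amino acid, so total = 0 + 2 = 2.

2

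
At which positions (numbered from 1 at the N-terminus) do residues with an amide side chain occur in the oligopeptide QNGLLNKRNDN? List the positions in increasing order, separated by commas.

1, 2, 6, 9, 11

Asparagine (N) and glutamine (Q) have uncharged amide side chains.
Matching residues: Q1, N2, N6, N9, N11.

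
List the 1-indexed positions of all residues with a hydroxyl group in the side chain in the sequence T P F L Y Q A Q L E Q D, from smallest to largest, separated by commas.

1, 5

The –OH-bearing residues are Ser, Thr (aliphatic alcohols), and Tyr (phenol).
Matching residues: T1, Y5.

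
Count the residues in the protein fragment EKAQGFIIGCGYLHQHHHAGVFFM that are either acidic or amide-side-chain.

3

Acidic: D, E. Amide-side-chain: N, Q.
Acidic residues here: E1 (1).
Amide-side-chain residues here: Q4, Q15 (2).
The two groups share no amino acid, so total = 1 + 2 = 3.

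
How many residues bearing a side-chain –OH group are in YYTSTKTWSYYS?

10

The –OH-bearing residues are Ser, Thr (aliphatic alcohols), and Tyr (phenol).
Matching residues: Y1, Y2, T3, S4, T5, T7, S9, Y10, Y11, S12.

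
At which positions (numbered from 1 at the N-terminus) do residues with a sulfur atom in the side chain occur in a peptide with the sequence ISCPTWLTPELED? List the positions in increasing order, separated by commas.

3

Only Cys (C) and Met (M) have a sulfur atom in the side chain.
Matching residues: C3.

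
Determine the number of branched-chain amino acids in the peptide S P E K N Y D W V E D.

Valine (V), leucine (L), and isoleucine (I) are the branched-chain amino acids.
Matching residues: V9.

1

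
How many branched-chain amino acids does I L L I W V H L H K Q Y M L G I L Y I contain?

Valine (V), leucine (L), and isoleucine (I) are the branched-chain amino acids.
Matching residues: I1, L2, L3, I4, V6, L8, L14, I16, L17, I19.

10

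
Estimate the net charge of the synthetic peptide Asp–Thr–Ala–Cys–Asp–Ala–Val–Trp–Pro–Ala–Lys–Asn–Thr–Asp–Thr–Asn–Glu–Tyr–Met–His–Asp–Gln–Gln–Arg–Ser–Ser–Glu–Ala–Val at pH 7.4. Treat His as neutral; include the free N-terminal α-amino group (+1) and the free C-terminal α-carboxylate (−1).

The side chains ionized at physiological pH are Lys/Arg (+1) and Asp/Glu (−1); with His treated as neutral, nothing else contributes.
Positive (K, R): Lys11, Arg24 → +2.
Negative (D, E): Asp1, Asp5, Asp14, Glu17, Asp21, Glu27 → −6.
The N-terminus (+1) and C-terminus (−1) cancel.
Net charge = (+2) + (−6) = −4.

-4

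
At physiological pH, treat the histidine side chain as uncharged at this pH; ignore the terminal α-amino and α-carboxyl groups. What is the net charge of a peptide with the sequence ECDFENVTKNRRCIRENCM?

At pH ~7.4 the Lys and Arg side chains are protonated (+1), the Asp and Glu side chains are deprotonated (−1), and with His taken as neutral all other side chains carry no charge.
Positive (K, R): K9, R11, R12, R15 → +4.
Negative (D, E): E1, D3, E5, E16 → −4.
Net charge = (+4) + (−4) = 0.

0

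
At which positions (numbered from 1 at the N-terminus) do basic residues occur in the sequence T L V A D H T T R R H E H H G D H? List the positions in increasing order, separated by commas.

Lysine (K), arginine (R), and histidine (H) have basic, nitrogen-containing side chains.
Matching residues: H6, R9, R10, H11, H13, H14, H17.

6, 9, 10, 11, 13, 14, 17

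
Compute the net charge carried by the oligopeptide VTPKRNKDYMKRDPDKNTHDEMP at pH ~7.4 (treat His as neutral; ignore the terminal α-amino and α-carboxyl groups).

At pH ~7.4 the Lys and Arg side chains are protonated (+1), the Asp and Glu side chains are deprotonated (−1), and with His taken as neutral all other side chains carry no charge.
Positive (K, R): K4, R5, K7, K11, R12, K16 → +6.
Negative (D, E): D8, D13, D15, D20, E21 → −5.
Net charge = (+6) + (−5) = +1.

+1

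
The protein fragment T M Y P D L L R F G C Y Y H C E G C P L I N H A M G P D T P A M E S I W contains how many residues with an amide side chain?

1

Only N (asparagine) and Q (glutamine) carry a side-chain carboxamide.
Matching residues: N22.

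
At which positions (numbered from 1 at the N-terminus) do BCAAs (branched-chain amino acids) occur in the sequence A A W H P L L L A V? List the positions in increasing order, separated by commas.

Valine (V), leucine (L), and isoleucine (I) are the branched-chain amino acids.
Matching residues: L6, L7, L8, V10.

6, 7, 8, 10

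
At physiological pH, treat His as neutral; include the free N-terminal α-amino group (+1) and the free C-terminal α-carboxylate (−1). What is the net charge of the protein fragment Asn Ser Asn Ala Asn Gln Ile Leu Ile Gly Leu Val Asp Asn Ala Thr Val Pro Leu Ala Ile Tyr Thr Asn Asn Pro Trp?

-1

Near pH 7.4, K and R contribute +1 each, D and E contribute −1 each, and every other side chain (His included, as stated) is uncharged.
Positive (K, R): none → +0.
Negative (D, E): Asp13 → −1.
The N-terminus (+1) and C-terminus (−1) cancel.
Net charge = (+0) + (−1) = −1.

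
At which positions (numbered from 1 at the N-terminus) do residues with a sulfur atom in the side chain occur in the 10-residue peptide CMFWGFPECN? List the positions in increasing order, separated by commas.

Cysteine (C, thiol) and methionine (M, thioether) are the two sulfur-containing amino acids.
Matching residues: C1, M2, C9.

1, 2, 9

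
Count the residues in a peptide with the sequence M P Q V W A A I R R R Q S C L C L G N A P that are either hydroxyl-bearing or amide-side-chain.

4

Hydroxyl-bearing: S, T, Y. Amide-side-chain: N, Q.
Hydroxyl-bearing residues here: S13 (1).
Amide-side-chain residues here: Q3, Q12, N19 (3).
The two groups share no amino acid, so total = 1 + 3 = 4.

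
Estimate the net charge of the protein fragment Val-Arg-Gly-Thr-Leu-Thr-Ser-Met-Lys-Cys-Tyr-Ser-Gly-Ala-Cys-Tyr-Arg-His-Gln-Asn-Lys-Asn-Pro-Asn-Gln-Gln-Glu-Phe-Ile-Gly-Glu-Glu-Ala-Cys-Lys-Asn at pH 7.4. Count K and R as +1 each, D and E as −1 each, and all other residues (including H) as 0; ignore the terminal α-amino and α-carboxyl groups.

Positive (K, R): Arg2, Lys9, Arg17, Lys21, Lys35 → +5.
Negative (D, E): Glu27, Glu31, Glu32 → −3.
Net charge = (+5) + (−3) = +2.

+2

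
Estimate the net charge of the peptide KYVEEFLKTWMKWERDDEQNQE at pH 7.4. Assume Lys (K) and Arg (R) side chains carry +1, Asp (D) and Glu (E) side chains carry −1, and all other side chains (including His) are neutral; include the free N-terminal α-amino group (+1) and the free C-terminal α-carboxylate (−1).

-3

Positive (K, R): K1, K8, K12, R15 → +4.
Negative (D, E): E4, E5, E14, D16, D17, E18, E22 → −7.
The N-terminus (+1) and C-terminus (−1) cancel.
Net charge = (+4) + (−7) = −3.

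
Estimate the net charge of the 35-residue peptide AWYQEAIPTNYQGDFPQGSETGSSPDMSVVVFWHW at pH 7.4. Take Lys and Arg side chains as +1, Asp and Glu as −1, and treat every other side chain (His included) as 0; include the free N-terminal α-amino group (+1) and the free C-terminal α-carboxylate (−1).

-4

Positive (K, R): none → +0.
Negative (D, E): E5, D14, E20, D26 → −4.
The N-terminus (+1) and C-terminus (−1) cancel.
Net charge = (+0) + (−4) = −4.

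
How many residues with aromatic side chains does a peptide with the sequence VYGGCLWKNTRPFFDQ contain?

4

The aromatic amino acids are Phe (F, benzyl), Trp (W, indole), and Tyr (Y, phenol).
Matching residues: Y2, W7, F13, F14.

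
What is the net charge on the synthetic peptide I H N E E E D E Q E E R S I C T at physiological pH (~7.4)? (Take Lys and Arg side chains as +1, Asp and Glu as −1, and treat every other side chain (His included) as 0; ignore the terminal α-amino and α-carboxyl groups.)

-6

Positive (K, R): R12 → +1.
Negative (D, E): E4, E5, E6, D7, E8, E10, E11 → −7.
Net charge = (+1) + (−7) = −6.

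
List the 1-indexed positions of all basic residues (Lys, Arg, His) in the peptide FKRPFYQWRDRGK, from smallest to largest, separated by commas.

Matching residues: K2, R3, R9, R11, K13.

2, 3, 9, 11, 13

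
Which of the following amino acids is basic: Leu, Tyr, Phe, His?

His

Lysine (K), arginine (R), and histidine (H) have basic, nitrogen-containing side chains.
Of the listed options, only His belongs to this group.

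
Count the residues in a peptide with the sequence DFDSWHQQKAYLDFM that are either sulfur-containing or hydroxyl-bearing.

3

Sulfur-containing: C, M. Hydroxyl-bearing: S, T, Y.
Sulfur-containing residues here: M15 (1).
Hydroxyl-bearing residues here: S4, Y11 (2).
The two groups share no amino acid, so total = 1 + 2 = 3.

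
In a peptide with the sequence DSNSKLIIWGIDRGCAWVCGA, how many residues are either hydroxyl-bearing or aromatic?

4

Hydroxyl-bearing: S, T, Y. Aromatic: F, W, Y.
Hydroxyl-bearing residues here: S2, S4 (2).
Aromatic residues here: W9, W17 (2).
(Y belongs to both groups, but none appear in this sequence.) Total = 2 + 2 = 4.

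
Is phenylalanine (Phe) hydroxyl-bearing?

The –OH-bearing residues are Ser, Thr (aliphatic alcohols), and Tyr (phenol).
Phenylalanine is not in this group.

No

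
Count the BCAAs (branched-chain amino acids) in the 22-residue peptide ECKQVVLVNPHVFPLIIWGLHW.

9

V, L, and I make up the branched-chain aliphatic group.
Matching residues: V5, V6, L7, V8, V12, L15, I16, I17, L20.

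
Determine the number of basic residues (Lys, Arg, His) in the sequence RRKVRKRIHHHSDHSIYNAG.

Matching residues: R1, R2, K3, R5, K6, R7, H9, H10, H11, H14.

10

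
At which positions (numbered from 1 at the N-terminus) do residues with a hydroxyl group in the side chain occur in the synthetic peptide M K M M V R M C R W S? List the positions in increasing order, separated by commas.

S, T, and Y are the three residues with a side-chain hydroxyl.
Matching residues: S11.

11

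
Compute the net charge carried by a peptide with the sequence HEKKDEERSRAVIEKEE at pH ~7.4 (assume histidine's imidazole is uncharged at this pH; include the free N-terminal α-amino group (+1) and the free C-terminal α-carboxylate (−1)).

At pH ~7.4 the Lys and Arg side chains are protonated (+1), the Asp and Glu side chains are deprotonated (−1), and with His taken as neutral all other side chains carry no charge.
Positive (K, R): K3, K4, R8, R10, K15 → +5.
Negative (D, E): E2, D5, E6, E7, E14, E16, E17 → −7.
The N-terminus (+1) and C-terminus (−1) cancel.
Net charge = (+5) + (−7) = −2.

-2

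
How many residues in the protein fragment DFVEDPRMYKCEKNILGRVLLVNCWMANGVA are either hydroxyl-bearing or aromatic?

Hydroxyl-bearing: S, T, Y. Aromatic: F, W, Y.
Hydroxyl-bearing residues here: Y9 (1).
Aromatic residues here: F2, Y9, W25 (3).
Y is in both groups, so the 1 Y residue must not be double-counted.
Total = 1 + 3 − 1 = 3.

3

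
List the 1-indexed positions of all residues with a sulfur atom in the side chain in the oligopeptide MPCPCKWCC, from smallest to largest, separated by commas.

1, 3, 5, 8, 9

The sulfur-bearing residues are cysteine (–SH) and methionine (–S–CH₃).
Matching residues: M1, C3, C5, C8, C9.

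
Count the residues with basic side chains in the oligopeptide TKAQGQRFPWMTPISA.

2

The basic amino acids are Lys (K), Arg (R), and His (H).
Matching residues: K2, R7.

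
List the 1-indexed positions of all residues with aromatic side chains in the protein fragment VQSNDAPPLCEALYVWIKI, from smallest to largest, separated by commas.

14, 16

The aromatic amino acids are Phe (F, benzyl), Trp (W, indole), and Tyr (Y, phenol).
Matching residues: Y14, W16.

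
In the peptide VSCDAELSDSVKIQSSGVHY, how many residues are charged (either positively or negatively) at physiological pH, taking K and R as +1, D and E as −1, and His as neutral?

4

Charged side chains at pH ~7.4: K, R (positive); D, E (negative).
Matching residues: D4, E6, D9, K12.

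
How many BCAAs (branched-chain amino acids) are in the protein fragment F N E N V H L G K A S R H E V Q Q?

3

Valine (V), leucine (L), and isoleucine (I) are the branched-chain amino acids.
Matching residues: V5, L7, V15.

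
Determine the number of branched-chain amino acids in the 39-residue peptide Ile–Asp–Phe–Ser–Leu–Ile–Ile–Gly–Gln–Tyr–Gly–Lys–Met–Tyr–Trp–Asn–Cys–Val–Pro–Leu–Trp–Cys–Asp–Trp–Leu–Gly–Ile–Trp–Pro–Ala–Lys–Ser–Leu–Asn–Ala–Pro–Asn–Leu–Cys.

Valine (V), leucine (L), and isoleucine (I) are the branched-chain amino acids.
Matching residues: Ile1, Leu5, Ile6, Ile7, Val18, Leu20, Leu25, Ile27, Leu33, Leu38.

10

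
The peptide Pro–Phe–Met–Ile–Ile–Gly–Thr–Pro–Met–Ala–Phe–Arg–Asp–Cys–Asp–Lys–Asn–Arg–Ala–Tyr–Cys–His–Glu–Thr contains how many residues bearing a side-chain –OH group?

Serine (S), threonine (T), and tyrosine (Y) each carry a hydroxyl group on the side chain.
Matching residues: Thr7, Tyr20, Thr24.

3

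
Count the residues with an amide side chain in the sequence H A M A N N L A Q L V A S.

3

The amide-side-chain residues are Asn (N) and Gln (Q).
Matching residues: N5, N6, Q9.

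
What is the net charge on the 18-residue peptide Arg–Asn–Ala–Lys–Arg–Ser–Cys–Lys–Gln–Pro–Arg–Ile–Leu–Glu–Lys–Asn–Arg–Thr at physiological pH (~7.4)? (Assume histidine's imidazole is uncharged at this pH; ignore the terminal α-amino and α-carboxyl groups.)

+6

At pH ~7.4 the Lys and Arg side chains are protonated (+1), the Asp and Glu side chains are deprotonated (−1), and with His taken as neutral all other side chains carry no charge.
Positive (K, R): Arg1, Lys4, Arg5, Lys8, Arg11, Lys15, Arg17 → +7.
Negative (D, E): Glu14 → −1.
Net charge = (+7) + (−1) = +6.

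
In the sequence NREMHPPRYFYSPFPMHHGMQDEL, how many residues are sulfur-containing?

Cysteine (C, thiol) and methionine (M, thioether) are the two sulfur-containing amino acids.
Matching residues: M4, M16, M20.

3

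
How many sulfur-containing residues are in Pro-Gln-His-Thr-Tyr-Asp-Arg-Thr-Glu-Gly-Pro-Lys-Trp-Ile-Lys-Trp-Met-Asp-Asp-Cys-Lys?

Cysteine (C, thiol) and methionine (M, thioether) are the two sulfur-containing amino acids.
Matching residues: Met17, Cys20.

2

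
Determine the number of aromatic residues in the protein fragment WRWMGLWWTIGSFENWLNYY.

The aromatic amino acids are Phe (F, benzyl), Trp (W, indole), and Tyr (Y, phenol).
Matching residues: W1, W3, W7, W8, F13, W16, Y19, Y20.

8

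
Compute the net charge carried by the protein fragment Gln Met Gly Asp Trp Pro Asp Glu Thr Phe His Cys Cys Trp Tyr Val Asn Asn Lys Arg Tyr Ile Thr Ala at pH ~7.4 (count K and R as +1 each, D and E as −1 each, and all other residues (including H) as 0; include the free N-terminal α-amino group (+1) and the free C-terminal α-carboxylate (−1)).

-1

Positive (K, R): Lys19, Arg20 → +2.
Negative (D, E): Asp4, Asp7, Glu8 → −3.
The N-terminus (+1) and C-terminus (−1) cancel.
Net charge = (+2) + (−3) = −1.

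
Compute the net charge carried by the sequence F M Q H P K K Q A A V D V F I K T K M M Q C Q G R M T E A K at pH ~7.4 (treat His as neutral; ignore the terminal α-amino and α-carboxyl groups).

+4

The side chains ionized at physiological pH are Lys/Arg (+1) and Asp/Glu (−1); with His treated as neutral, nothing else contributes.
Positive (K, R): K6, K7, K16, K18, R25, K30 → +6.
Negative (D, E): D12, E28 → −2.
Net charge = (+6) + (−2) = +4.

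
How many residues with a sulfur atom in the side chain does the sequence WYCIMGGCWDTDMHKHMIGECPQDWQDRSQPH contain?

The sulfur-bearing residues are cysteine (–SH) and methionine (–S–CH₃).
Matching residues: C3, M5, C8, M13, M17, C21.

6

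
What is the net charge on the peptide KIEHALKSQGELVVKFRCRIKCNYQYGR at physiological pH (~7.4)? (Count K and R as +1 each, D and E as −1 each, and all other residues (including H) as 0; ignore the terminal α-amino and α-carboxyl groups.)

Positive (K, R): K1, K7, K15, R17, R19, K21, R28 → +7.
Negative (D, E): E3, E11 → −2.
Net charge = (+7) + (−2) = +5.

+5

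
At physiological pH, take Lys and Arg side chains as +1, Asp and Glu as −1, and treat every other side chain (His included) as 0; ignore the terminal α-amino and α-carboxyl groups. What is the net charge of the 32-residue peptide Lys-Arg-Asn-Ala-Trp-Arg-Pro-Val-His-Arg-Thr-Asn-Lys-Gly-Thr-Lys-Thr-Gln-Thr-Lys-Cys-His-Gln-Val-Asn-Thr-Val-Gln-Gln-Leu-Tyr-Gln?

Positive (K, R): Lys1, Arg2, Arg6, Arg10, Lys13, Lys16, Lys20 → +7.
Negative (D, E): none → −0.
Net charge = (+7) + (−0) = +7.

+7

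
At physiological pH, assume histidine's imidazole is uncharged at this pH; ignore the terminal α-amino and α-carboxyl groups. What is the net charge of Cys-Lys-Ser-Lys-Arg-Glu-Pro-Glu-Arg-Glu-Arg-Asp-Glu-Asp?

Near pH 7.4, K and R contribute +1 each, D and E contribute −1 each, and every other side chain (His included, as stated) is uncharged.
Positive (K, R): Lys2, Lys4, Arg5, Arg9, Arg11 → +5.
Negative (D, E): Glu6, Glu8, Glu10, Asp12, Glu13, Asp14 → −6.
Net charge = (+5) + (−6) = −1.

-1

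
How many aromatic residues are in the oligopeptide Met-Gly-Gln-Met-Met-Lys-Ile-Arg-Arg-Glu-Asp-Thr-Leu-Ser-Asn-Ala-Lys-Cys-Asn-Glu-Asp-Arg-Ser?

0

The aromatic amino acids are Phe (F, benzyl), Trp (W, indole), and Tyr (Y, phenol).
None of the 23 residues belong to this group.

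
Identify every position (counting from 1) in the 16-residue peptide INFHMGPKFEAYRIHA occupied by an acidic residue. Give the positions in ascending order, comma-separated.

The acidic residues are Asp (D) and Glu (E), whose side chains end in a carboxylate group.
Matching residues: E10.

10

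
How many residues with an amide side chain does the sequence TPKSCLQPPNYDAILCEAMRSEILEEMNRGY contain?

3

Asparagine (N) and glutamine (Q) have uncharged amide side chains.
Matching residues: Q7, N10, N28.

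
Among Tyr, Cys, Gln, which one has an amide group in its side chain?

Gln

Asparagine (N) and glutamine (Q) have uncharged amide side chains.
Of the listed options, only Gln belongs to this group.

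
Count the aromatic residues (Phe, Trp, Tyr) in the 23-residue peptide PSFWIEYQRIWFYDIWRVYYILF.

10

Matching residues: F3, W4, Y7, W11, F12, Y13, W16, Y19, Y20, F23.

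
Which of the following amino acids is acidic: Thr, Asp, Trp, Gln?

Aspartate (D) and glutamate (E) have carboxylic-acid side chains and are the acidic amino acids.
Of the listed options, only Asp belongs to this group.

Asp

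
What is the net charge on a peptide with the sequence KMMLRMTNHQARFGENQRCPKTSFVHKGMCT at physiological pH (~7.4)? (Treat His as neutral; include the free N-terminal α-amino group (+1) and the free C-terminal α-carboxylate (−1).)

+5

At pH ~7.4 the Lys and Arg side chains are protonated (+1), the Asp and Glu side chains are deprotonated (−1), and with His taken as neutral all other side chains carry no charge.
Positive (K, R): K1, R5, R12, R18, K21, K27 → +6.
Negative (D, E): E15 → −1.
The N-terminus (+1) and C-terminus (−1) cancel.
Net charge = (+6) + (−1) = +5.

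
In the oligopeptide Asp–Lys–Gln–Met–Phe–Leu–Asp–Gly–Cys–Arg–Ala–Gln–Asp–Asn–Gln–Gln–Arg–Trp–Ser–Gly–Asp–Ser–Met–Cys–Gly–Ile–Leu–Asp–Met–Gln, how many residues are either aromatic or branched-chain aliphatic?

5

Aromatic: F, W, Y. Branched-chain aliphatic: I, L, V.
Aromatic residues here: Phe5, Trp18 (2).
Branched-chain aliphatic residues here: Leu6, Ile26, Leu27 (3).
The two groups share no amino acid, so total = 2 + 3 = 5.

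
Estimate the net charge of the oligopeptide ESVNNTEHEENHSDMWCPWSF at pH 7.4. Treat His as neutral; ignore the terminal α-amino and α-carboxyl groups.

Near pH 7.4, K and R contribute +1 each, D and E contribute −1 each, and every other side chain (His included, as stated) is uncharged.
Positive (K, R): none → +0.
Negative (D, E): E1, E7, E9, E10, D14 → −5.
Net charge = (+0) + (−5) = −5.

-5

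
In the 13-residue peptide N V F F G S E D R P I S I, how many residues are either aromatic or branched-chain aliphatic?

Aromatic: F, W, Y. Branched-chain aliphatic: I, L, V.
Aromatic residues here: F3, F4 (2).
Branched-chain aliphatic residues here: V2, I11, I13 (3).
The two groups share no amino acid, so total = 2 + 3 = 5.

5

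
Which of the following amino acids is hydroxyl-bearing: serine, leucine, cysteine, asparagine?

S, T, and Y are the three residues with a side-chain hydroxyl.
Of the listed options, only serine belongs to this group.

serine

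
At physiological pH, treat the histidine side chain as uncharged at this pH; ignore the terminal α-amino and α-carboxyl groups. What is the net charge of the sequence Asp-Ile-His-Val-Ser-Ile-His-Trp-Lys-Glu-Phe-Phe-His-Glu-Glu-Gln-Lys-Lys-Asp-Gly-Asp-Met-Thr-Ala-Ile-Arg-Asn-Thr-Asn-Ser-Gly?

-2

Near pH 7.4, K and R contribute +1 each, D and E contribute −1 each, and every other side chain (His included, as stated) is uncharged.
Positive (K, R): Lys9, Lys17, Lys18, Arg26 → +4.
Negative (D, E): Asp1, Glu10, Glu14, Glu15, Asp19, Asp21 → −6.
Net charge = (+4) + (−6) = −2.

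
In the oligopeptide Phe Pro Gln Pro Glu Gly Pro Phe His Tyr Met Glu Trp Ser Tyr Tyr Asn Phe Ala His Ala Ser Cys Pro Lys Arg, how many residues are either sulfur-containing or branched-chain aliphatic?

Sulfur-containing: C, M. Branched-chain aliphatic: I, L, V.
Sulfur-containing residues here: Met11, Cys23 (2).
Branched-chain aliphatic residues here: none (0).
The two groups share no amino acid, so total = 2 + 0 = 2.

2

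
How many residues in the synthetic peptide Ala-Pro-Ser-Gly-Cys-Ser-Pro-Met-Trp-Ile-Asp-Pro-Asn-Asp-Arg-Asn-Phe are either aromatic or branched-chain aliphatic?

3

Aromatic: F, W, Y. Branched-chain aliphatic: I, L, V.
Aromatic residues here: Trp9, Phe17 (2).
Branched-chain aliphatic residues here: Ile10 (1).
The two groups share no amino acid, so total = 2 + 1 = 3.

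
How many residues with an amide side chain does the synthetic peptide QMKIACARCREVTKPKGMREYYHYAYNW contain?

Only N (asparagine) and Q (glutamine) carry a side-chain carboxamide.
Matching residues: Q1, N27.

2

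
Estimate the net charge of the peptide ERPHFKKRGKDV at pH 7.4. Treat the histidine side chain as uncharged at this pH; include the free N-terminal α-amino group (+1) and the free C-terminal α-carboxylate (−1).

Near pH 7.4, K and R contribute +1 each, D and E contribute −1 each, and every other side chain (His included, as stated) is uncharged.
Positive (K, R): R2, K6, K7, R8, K10 → +5.
Negative (D, E): E1, D11 → −2.
The N-terminus (+1) and C-terminus (−1) cancel.
Net charge = (+5) + (−2) = +3.

+3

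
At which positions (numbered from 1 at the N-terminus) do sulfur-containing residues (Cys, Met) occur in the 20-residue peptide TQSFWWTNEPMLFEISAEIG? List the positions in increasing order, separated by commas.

Matching residues: M11.

11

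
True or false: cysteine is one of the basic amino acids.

K, R, and H are the three residues with basic side chains (ε-amine, guanidinium, and imidazole respectively).
Cysteine is not in this group.

False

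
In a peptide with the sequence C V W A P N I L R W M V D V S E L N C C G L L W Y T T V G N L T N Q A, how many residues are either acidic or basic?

Acidic: D, E. Basic: H, K, R.
Acidic residues here: D13, E16 (2).
Basic residues here: R9 (1).
The two groups share no amino acid, so total = 2 + 1 = 3.

3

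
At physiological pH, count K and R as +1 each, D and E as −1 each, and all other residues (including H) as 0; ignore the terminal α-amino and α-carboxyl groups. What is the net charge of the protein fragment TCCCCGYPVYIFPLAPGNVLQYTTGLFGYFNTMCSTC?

0

Positive (K, R): none → +0.
Negative (D, E): none → −0.
Net charge = (+0) + (−0) = 0.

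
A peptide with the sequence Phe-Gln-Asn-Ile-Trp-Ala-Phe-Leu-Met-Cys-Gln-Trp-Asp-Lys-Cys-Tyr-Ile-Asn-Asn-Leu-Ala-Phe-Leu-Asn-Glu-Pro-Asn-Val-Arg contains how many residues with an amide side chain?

7

The amide-side-chain residues are Asn (N) and Gln (Q).
Matching residues: Gln2, Asn3, Gln11, Asn18, Asn19, Asn24, Asn27.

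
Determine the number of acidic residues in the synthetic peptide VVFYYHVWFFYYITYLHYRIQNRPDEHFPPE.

3

Only D (aspartate) and E (glutamate) carry a side-chain carboxylic acid.
Matching residues: D25, E26, E31.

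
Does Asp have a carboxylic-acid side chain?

Aspartate (D) and glutamate (E) have carboxylic-acid side chains and are the acidic amino acids.
Aspartate is in this group.

Yes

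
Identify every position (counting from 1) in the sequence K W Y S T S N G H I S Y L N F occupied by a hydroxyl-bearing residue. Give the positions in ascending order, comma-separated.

S, T, and Y are the three residues with a side-chain hydroxyl.
Matching residues: Y3, S4, T5, S6, S11, Y12.

3, 4, 5, 6, 11, 12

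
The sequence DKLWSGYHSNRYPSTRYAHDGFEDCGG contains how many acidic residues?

Aspartate (D) and glutamate (E) have carboxylic-acid side chains and are the acidic amino acids.
Matching residues: D1, D20, E23, D24.

4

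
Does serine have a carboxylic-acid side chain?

No

Only D (aspartate) and E (glutamate) carry a side-chain carboxylic acid.
Serine is not in this group.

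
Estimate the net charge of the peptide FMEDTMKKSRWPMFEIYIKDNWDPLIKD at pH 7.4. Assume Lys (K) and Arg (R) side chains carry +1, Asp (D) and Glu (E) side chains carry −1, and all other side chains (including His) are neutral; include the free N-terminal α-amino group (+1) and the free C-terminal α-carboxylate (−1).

Positive (K, R): K7, K8, R10, K19, K27 → +5.
Negative (D, E): E3, D4, E15, D20, D23, D28 → −6.
The N-terminus (+1) and C-terminus (−1) cancel.
Net charge = (+5) + (−6) = −1.

-1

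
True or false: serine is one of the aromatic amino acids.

False

F, W, and Y each carry an aromatic ring on the side chain.
Serine is not in this group.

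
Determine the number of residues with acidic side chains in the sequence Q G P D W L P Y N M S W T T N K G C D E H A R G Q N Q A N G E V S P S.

4

The acidic residues are Asp (D) and Glu (E), whose side chains end in a carboxylate group.
Matching residues: D4, D19, E20, E31.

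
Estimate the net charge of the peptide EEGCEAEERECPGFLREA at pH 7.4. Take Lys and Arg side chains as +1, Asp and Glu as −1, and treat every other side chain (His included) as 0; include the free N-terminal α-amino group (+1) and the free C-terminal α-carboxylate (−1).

Positive (K, R): R9, R16 → +2.
Negative (D, E): E1, E2, E5, E7, E8, E10, E17 → −7.
The N-terminus (+1) and C-terminus (−1) cancel.
Net charge = (+2) + (−7) = −5.

-5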